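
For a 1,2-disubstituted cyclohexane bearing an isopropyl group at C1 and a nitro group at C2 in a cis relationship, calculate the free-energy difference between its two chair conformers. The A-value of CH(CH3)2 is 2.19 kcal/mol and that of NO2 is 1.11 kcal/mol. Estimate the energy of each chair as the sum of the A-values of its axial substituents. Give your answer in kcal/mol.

1.08 kcal/mol

C1 and C2 have opposite parity, so for the cis isomer the two substituents are one axial and one equatorial in each chair.
Chair I (isopropyl axial, nitro equatorial): E = 2.19 kcal/mol.
Chair II (isopropyl equatorial, nitro axial): E = 1.11 kcal/mol.
ΔE = 2.19 − 1.11 = 1.08 kcal/mol; chair II is more stable.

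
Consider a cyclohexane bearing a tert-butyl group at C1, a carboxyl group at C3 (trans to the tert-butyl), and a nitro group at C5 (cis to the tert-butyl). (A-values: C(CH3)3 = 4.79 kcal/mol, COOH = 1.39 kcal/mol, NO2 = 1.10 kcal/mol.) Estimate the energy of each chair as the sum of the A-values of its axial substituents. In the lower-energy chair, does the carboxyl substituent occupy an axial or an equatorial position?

Chair I (tert-butyl axial, carboxyl equatorial, nitro axial): E = 5.89 kcal/mol.
Chair II (tert-butyl equatorial, carboxyl axial, nitro equatorial): E = 1.39 kcal/mol.
Chair II is the more stable (lower-energy) conformer, and in that chair the carboxyl group is axial.

axial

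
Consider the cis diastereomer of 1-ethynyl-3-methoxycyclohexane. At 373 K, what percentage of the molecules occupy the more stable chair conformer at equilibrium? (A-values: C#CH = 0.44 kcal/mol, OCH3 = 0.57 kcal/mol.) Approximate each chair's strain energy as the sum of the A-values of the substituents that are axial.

C1 and C3 have the same parity, so for the cis isomer the two substituents are e,e in one chair and a,a in the other.
Chair I (ethynyl axial, methoxy axial): E = 1.01 kcal/mol; chair II (ethynyl equatorial, methoxy equatorial): E = 0.00 kcal/mol.
ΔG = 1.01 kcal/mol between the two chairs.
K = exp(ΔG/RT) with R = 1.987×10⁻³ kcal mol⁻¹ K⁻¹ and T = 373 K gives K ≈ 3.91.
Fraction in the lower-energy chair = K/(K+1) = 79.6%.

79.6%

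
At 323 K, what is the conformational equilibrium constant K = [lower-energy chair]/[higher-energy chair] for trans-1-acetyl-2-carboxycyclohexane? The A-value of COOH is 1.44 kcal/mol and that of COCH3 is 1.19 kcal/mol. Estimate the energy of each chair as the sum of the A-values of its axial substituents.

K ≈ 60.2

C1 and C2 have opposite parity, so for the trans isomer the two substituents are e,e in one chair and a,a in the other.
Chair I (carboxyl axial, acetyl axial): E = 2.63 kcal/mol; chair II (carboxyl equatorial, acetyl equatorial): E = 0.00 kcal/mol.
ΔG = 2.63 kcal/mol between the two chairs.
K = exp(ΔG/RT) with R = 1.987×10⁻³ kcal mol⁻¹ K⁻¹ and T = 323 K gives K ≈ 60.2.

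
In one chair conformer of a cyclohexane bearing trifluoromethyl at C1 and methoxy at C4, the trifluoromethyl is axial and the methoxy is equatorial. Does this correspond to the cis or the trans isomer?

cis

C1 and C4 have opposite parity, so their axial bonds point in opposite directions.
With opposite-parity carbons, two substituents on the same face are one axial and one equatorial; opposite faces give both axial or both equatorial.
Here the groups are axial/equatorial → same face → cis.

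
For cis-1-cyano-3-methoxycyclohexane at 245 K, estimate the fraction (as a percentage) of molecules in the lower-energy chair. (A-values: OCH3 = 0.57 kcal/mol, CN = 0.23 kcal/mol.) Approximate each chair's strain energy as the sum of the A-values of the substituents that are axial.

C1 and C3 have the same parity, so for the cis isomer the two substituents are e,e in one chair and a,a in the other.
Chair I (methoxy axial, cyano axial): E = 0.80 kcal/mol; chair II (methoxy equatorial, cyano equatorial): E = 0.00 kcal/mol.
ΔG = 0.80 kcal/mol between the two chairs.
K = exp(ΔG/RT) with R = 1.987×10⁻³ kcal mol⁻¹ K⁻¹ and T = 245 K gives K ≈ 5.17.
Fraction in the lower-energy chair = K/(K+1) = 83.8%.

83.8%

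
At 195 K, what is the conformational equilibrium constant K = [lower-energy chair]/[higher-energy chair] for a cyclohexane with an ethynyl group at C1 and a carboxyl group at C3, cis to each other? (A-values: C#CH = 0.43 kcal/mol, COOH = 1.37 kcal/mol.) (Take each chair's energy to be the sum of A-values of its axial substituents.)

C1 and C3 have the same parity, so for the cis isomer the two substituents are e,e in one chair and a,a in the other.
Chair I (ethynyl axial, carboxyl axial): E = 1.80 kcal/mol; chair II (ethynyl equatorial, carboxyl equatorial): E = 0.00 kcal/mol.
ΔG = 1.80 kcal/mol between the two chairs.
K = exp(ΔG/RT) with R = 1.987×10⁻³ kcal mol⁻¹ K⁻¹ and T = 195 K gives K ≈ 104.

K ≈ 104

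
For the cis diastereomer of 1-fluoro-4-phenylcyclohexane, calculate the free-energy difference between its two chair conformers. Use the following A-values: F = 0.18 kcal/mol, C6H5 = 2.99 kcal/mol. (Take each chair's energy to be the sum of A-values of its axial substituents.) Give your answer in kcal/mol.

C1 and C4 have opposite parity, so for the cis isomer the two substituents are one axial and one equatorial in each chair.
Chair I (fluoro axial, phenyl equatorial): E = 0.18 kcal/mol.
Chair II (fluoro equatorial, phenyl axial): E = 2.99 kcal/mol.
ΔE = 2.99 − 0.18 = 2.81 kcal/mol; chair I is more stable.

2.81 kcal/mol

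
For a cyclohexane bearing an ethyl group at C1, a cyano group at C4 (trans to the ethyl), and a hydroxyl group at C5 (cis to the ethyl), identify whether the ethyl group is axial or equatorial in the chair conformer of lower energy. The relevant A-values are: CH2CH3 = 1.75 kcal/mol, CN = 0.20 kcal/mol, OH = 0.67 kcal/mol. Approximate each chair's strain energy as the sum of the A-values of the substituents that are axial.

equatorial

Chair I (ethyl axial, cyano axial, hydroxyl axial): E = 2.62 kcal/mol.
Chair II (ethyl equatorial, cyano equatorial, hydroxyl equatorial): E = 0.00 kcal/mol.
Chair II is the more stable (lower-energy) conformer, and in that chair the ethyl group is equatorial.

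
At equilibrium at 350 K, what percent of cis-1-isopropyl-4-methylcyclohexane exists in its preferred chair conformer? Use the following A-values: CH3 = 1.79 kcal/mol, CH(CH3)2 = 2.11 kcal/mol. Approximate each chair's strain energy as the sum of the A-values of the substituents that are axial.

C1 and C4 have opposite parity, so for the cis isomer the two substituents are one axial and one equatorial in each chair.
Chair I (methyl axial, isopropyl equatorial): E = 1.79 kcal/mol; chair II (methyl equatorial, isopropyl axial): E = 2.11 kcal/mol.
ΔG = 0.32 kcal/mol between the two chairs.
K = exp(ΔG/RT) with R = 1.987×10⁻³ kcal mol⁻¹ K⁻¹ and T = 350 K gives K ≈ 1.58.
Fraction in the lower-energy chair = K/(K+1) = 61.3%.

61.3%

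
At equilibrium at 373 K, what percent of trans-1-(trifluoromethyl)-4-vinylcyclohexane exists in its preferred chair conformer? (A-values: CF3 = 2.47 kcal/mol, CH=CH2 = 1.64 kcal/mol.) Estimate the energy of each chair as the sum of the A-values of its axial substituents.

C1 and C4 have opposite parity, so for the trans isomer the two substituents are e,e in one chair and a,a in the other.
Chair I (trifluoromethyl axial, vinyl axial): E = 4.11 kcal/mol; chair II (trifluoromethyl equatorial, vinyl equatorial): E = 0.00 kcal/mol.
ΔG = 4.11 kcal/mol between the two chairs.
K = exp(ΔG/RT) with R = 1.987×10⁻³ kcal mol⁻¹ K⁻¹ and T = 373 K gives K ≈ 256.
Fraction in the lower-energy chair = K/(K+1) = 99.6%.

99.6%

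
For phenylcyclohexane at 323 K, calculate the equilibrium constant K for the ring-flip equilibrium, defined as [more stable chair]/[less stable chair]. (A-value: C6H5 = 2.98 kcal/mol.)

One chair has the phenyl group axial (E = 2.98 kcal/mol) and the other has it equatorial (E = 0).
ΔG = 2.98 kcal/mol between the two chairs.
K = exp(ΔG/RT) with R = 1.987×10⁻³ kcal mol⁻¹ K⁻¹ and T = 323 K gives K ≈ 104.

K ≈ 104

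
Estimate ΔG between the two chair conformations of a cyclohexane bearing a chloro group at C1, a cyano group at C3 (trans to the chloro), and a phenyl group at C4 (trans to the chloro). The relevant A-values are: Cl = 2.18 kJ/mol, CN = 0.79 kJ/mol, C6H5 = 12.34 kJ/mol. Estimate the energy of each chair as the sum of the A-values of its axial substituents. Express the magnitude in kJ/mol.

Chair I (chloro axial, cyano equatorial, phenyl axial): E = 14.52 kJ/mol.
Chair II (chloro equatorial, cyano axial, phenyl equatorial): E = 0.79 kJ/mol.
ΔE = 14.52 − 0.79 = 13.73 kJ/mol; chair II is more stable.

13.73 kJ/mol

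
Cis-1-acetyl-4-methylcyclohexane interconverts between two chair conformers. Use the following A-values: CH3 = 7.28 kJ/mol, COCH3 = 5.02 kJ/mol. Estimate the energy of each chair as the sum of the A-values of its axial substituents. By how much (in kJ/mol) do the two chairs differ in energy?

2.26 kJ/mol

C1 and C4 have opposite parity, so for the cis isomer the two substituents are one axial and one equatorial in each chair.
Chair I (methyl axial, acetyl equatorial): E = 7.28 kJ/mol.
Chair II (methyl equatorial, acetyl axial): E = 5.02 kJ/mol.
ΔE = 7.28 − 5.02 = 2.26 kJ/mol; chair II is more stable.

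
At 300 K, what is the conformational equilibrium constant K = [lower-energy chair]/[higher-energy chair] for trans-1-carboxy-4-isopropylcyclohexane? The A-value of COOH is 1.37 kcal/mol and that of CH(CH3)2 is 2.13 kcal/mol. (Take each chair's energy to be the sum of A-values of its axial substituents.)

K ≈ 355

C1 and C4 have opposite parity, so for the trans isomer the two substituents are e,e in one chair and a,a in the other.
Chair I (carboxyl axial, isopropyl axial): E = 3.50 kcal/mol; chair II (carboxyl equatorial, isopropyl equatorial): E = 0.00 kcal/mol.
ΔG = 3.50 kcal/mol between the two chairs.
K = exp(ΔG/RT) with R = 1.987×10⁻³ kcal mol⁻¹ K⁻¹ and T = 300 K gives K ≈ 355.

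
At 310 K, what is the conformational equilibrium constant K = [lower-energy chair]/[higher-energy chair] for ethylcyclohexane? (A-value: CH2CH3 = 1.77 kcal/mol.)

K ≈ 17.7

One chair has the ethyl group axial (E = 1.77 kcal/mol) and the other has it equatorial (E = 0).
ΔG = 1.77 kcal/mol between the two chairs.
K = exp(ΔG/RT) with R = 1.987×10⁻³ kcal mol⁻¹ K⁻¹ and T = 310 K gives K ≈ 17.7.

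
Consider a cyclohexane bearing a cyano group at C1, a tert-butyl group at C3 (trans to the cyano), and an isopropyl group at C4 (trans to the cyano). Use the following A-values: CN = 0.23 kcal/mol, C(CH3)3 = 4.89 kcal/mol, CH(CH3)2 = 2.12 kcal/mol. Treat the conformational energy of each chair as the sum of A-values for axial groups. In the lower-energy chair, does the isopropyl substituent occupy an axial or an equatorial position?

axial

Chair I (cyano axial, tert-butyl equatorial, isopropyl axial): E = 2.35 kcal/mol.
Chair II (cyano equatorial, tert-butyl axial, isopropyl equatorial): E = 4.89 kcal/mol.
Chair I is the more stable (lower-energy) conformer, and in that chair the isopropyl group is axial.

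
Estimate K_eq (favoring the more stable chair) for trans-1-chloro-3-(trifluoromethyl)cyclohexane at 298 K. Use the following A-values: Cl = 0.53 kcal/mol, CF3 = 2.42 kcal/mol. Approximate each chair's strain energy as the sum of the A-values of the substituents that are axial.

C1 and C3 have the same parity, so for the trans isomer the two substituents are one axial and one equatorial in each chair.
Chair I (chloro axial, trifluoromethyl equatorial): E = 0.53 kcal/mol; chair II (chloro equatorial, trifluoromethyl axial): E = 2.42 kcal/mol.
ΔG = 1.89 kcal/mol between the two chairs.
K = exp(ΔG/RT) with R = 1.987×10⁻³ kcal mol⁻¹ K⁻¹ and T = 298 K gives K ≈ 24.3.

K ≈ 24.3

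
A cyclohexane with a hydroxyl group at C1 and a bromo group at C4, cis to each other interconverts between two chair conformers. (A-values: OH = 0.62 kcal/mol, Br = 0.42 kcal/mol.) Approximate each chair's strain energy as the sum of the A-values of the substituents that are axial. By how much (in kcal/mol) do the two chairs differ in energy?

C1 and C4 have opposite parity, so for the cis isomer the two substituents are one axial and one equatorial in each chair.
Chair I (hydroxyl axial, bromo equatorial): E = 0.62 kcal/mol.
Chair II (hydroxyl equatorial, bromo axial): E = 0.42 kcal/mol.
ΔE = 0.62 − 0.42 = 0.20 kcal/mol; chair II is more stable.

0.20 kcal/mol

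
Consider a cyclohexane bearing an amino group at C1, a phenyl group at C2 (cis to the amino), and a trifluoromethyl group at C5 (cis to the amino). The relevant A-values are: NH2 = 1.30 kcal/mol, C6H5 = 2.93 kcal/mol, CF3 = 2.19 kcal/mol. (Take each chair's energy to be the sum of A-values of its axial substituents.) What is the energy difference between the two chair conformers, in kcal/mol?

Chair I (amino axial, phenyl equatorial, trifluoromethyl axial): E = 3.49 kcal/mol.
Chair II (amino equatorial, phenyl axial, trifluoromethyl equatorial): E = 2.93 kcal/mol.
ΔE = 3.49 − 2.93 = 0.56 kcal/mol; chair II is more stable.

0.56 kcal/mol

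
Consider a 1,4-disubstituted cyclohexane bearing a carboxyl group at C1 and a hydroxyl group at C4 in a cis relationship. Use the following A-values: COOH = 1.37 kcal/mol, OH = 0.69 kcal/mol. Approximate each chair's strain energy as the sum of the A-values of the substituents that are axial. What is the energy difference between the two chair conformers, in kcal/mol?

C1 and C4 have opposite parity, so for the cis isomer the two substituents are one axial and one equatorial in each chair.
Chair I (carboxyl axial, hydroxyl equatorial): E = 1.37 kcal/mol.
Chair II (carboxyl equatorial, hydroxyl axial): E = 0.69 kcal/mol.
ΔE = 1.37 − 0.69 = 0.68 kcal/mol; chair II is more stable.

0.68 kcal/mol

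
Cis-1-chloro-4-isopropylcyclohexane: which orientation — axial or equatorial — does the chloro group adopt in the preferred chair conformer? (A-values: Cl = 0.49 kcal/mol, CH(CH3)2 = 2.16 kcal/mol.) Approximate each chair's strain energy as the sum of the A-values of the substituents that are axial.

axial

C1 and C4 have opposite parity, so for the cis isomer the two substituents are one axial and one equatorial in each chair.
Chair I (chloro axial, isopropyl equatorial): E = 0.49 kcal/mol.
Chair II (chloro equatorial, isopropyl axial): E = 2.16 kcal/mol.
Chair I is the more stable (lower-energy) conformer, and in that chair the chloro group is axial.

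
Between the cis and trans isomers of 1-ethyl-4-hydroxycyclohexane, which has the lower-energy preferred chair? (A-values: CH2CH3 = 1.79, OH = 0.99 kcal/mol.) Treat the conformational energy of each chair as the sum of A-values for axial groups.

trans

At 1,4 positions (parity opposite): cis → (a,e or e,a); trans → (e,e or a,a).
Best chair for cis: E = 0.99 kcal/mol; best chair for trans: E = 0.00 kcal/mol.
The trans isomer is lower by 0.99 kcal/mol.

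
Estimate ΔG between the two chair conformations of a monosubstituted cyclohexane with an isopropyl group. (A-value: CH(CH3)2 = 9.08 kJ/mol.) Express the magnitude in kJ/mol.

9.08 kJ/mol

A monosubstituted cyclohexane has one chair with the isopropyl group axial (E = A = 9.08 kJ/mol) and one with it equatorial (E = 0).
ΔE = 9.08 − 0 = 9.08 kJ/mol.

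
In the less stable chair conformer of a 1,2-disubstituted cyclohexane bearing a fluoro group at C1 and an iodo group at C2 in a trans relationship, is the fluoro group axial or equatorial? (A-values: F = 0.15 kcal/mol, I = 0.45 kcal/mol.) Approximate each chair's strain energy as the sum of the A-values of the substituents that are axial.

C1 and C2 have opposite parity, so for the trans isomer the two substituents are e,e in one chair and a,a in the other.
Chair I (fluoro axial, iodo axial): E = 0.60 kcal/mol.
Chair II (fluoro equatorial, iodo equatorial): E = 0.00 kcal/mol.
Chair I is the less stable (higher-energy) conformer, and in that chair the fluoro group is axial.

axial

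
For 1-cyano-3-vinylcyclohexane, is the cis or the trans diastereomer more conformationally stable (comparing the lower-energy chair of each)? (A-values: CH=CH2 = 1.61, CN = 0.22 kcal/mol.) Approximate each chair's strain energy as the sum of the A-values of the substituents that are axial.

cis

At 1,3 positions (parity same): cis → (e,e or a,a); trans → (a,e or e,a).
Best chair for cis: E = 0.00 kcal/mol; best chair for trans: E = 0.22 kcal/mol.
The cis isomer is lower by 0.22 kcal/mol.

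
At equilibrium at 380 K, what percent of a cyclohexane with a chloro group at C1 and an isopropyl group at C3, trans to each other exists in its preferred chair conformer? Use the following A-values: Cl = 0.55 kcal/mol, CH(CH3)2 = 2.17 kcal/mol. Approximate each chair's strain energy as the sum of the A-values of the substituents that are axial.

C1 and C3 have the same parity, so for the trans isomer the two substituents are one axial and one equatorial in each chair.
Chair I (chloro axial, isopropyl equatorial): E = 0.55 kcal/mol; chair II (chloro equatorial, isopropyl axial): E = 2.17 kcal/mol.
ΔG = 1.62 kcal/mol between the two chairs.
K = exp(ΔG/RT) with R = 1.987×10⁻³ kcal mol⁻¹ K⁻¹ and T = 380 K gives K ≈ 8.55.
Fraction in the lower-energy chair = K/(K+1) = 89.5%.

89.5%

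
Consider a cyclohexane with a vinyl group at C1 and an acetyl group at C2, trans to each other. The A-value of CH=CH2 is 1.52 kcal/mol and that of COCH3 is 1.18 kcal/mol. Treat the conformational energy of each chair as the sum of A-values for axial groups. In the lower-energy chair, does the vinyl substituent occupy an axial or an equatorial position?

C1 and C2 have opposite parity, so for the trans isomer the two substituents are e,e in one chair and a,a in the other.
Chair I (vinyl axial, acetyl axial): E = 2.70 kcal/mol.
Chair II (vinyl equatorial, acetyl equatorial): E = 0.00 kcal/mol.
Chair II is the more stable (lower-energy) conformer, and in that chair the vinyl group is equatorial.

equatorial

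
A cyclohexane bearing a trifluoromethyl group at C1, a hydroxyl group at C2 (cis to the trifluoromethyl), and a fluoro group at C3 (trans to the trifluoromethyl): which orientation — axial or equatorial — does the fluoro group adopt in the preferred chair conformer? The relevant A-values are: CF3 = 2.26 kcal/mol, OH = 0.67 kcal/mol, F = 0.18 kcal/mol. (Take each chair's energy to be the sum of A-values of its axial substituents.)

Chair I (trifluoromethyl axial, hydroxyl equatorial, fluoro equatorial): E = 2.26 kcal/mol.
Chair II (trifluoromethyl equatorial, hydroxyl axial, fluoro axial): E = 0.85 kcal/mol.
Chair II is the more stable (lower-energy) conformer, and in that chair the fluoro group is axial.

axial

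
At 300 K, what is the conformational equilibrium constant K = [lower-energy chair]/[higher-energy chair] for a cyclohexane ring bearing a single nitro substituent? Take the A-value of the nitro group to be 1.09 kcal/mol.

K ≈ 6.22

One chair has the nitro group axial (E = 1.09 kcal/mol) and the other has it equatorial (E = 0).
ΔG = 1.09 kcal/mol between the two chairs.
K = exp(ΔG/RT) with R = 1.987×10⁻³ kcal mol⁻¹ K⁻¹ and T = 300 K gives K ≈ 6.22.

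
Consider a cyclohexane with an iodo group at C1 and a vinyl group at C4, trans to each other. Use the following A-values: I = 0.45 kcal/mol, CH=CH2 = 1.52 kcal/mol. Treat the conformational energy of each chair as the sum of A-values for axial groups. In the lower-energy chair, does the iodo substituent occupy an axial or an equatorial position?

equatorial

C1 and C4 have opposite parity, so for the trans isomer the two substituents are e,e in one chair and a,a in the other.
Chair I (iodo axial, vinyl axial): E = 1.97 kcal/mol.
Chair II (iodo equatorial, vinyl equatorial): E = 0.00 kcal/mol.
Chair II is the more stable (lower-energy) conformer, and in that chair the iodo group is equatorial.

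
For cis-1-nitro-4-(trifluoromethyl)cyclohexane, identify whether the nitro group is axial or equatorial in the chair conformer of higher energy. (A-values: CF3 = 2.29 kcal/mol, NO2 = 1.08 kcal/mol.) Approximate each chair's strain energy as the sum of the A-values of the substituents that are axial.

C1 and C4 have opposite parity, so for the cis isomer the two substituents are one axial and one equatorial in each chair.
Chair I (trifluoromethyl axial, nitro equatorial): E = 2.29 kcal/mol.
Chair II (trifluoromethyl equatorial, nitro axial): E = 1.08 kcal/mol.
Chair I is the less stable (higher-energy) conformer, and in that chair the nitro group is equatorial.

equatorial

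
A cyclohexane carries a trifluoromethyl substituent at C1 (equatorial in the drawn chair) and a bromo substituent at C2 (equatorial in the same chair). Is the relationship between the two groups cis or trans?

C1 and C2 have opposite parity, so their axial bonds point in opposite directions.
With opposite-parity carbons, two substituents on the same face are one axial and one equatorial; opposite faces give both axial or both equatorial.
Here the groups are equatorial/equatorial → opposite face → trans.

trans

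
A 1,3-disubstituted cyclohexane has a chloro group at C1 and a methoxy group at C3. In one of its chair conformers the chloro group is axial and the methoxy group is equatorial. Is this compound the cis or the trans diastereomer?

trans

C1 and C3 have the same parity, so their axial bonds point in the same direction.
With same-parity carbons, two substituents on the same face are both axial or both equatorial; opposite faces give one of each.
Here the groups are axial/equatorial → opposite face → trans.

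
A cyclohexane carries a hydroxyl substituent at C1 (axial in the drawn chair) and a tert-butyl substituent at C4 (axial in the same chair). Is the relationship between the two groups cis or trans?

C1 and C4 have opposite parity, so their axial bonds point in opposite directions.
With opposite-parity carbons, two substituents on the same face are one axial and one equatorial; opposite faces give both axial or both equatorial.
Here the groups are axial/axial → opposite face → trans.

trans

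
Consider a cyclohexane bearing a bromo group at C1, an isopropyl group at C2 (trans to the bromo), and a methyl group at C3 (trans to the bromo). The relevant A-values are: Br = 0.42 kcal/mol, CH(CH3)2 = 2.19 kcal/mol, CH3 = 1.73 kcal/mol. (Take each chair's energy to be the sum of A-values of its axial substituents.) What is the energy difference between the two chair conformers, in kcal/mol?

0.88 kcal/mol

Chair I (bromo axial, isopropyl axial, methyl equatorial): E = 2.61 kcal/mol.
Chair II (bromo equatorial, isopropyl equatorial, methyl axial): E = 1.73 kcal/mol.
ΔE = 2.61 − 1.73 = 0.88 kcal/mol; chair II is more stable.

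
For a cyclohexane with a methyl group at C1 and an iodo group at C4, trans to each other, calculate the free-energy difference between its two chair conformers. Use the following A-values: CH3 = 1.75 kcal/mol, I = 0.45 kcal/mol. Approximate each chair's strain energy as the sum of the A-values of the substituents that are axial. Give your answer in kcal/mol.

C1 and C4 have opposite parity, so for the trans isomer the two substituents are e,e in one chair and a,a in the other.
Chair I (methyl axial, iodo axial): E = 2.20 kcal/mol.
Chair II (methyl equatorial, iodo equatorial): E = 0.00 kcal/mol.
ΔE = 2.20 − 0.00 = 2.20 kcal/mol; chair II is more stable.

2.20 kcal/mol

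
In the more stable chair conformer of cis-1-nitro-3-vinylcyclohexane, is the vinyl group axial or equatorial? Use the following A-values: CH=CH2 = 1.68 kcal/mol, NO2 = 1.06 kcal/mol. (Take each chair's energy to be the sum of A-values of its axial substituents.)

equatorial

C1 and C3 have the same parity, so for the cis isomer the two substituents are e,e in one chair and a,a in the other.
Chair I (vinyl axial, nitro axial): E = 2.74 kcal/mol.
Chair II (vinyl equatorial, nitro equatorial): E = 0.00 kcal/mol.
Chair II is the more stable (lower-energy) conformer, and in that chair the vinyl group is equatorial.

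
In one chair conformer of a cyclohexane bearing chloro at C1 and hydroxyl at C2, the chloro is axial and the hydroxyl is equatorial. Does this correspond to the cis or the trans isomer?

cis

C1 and C2 have opposite parity, so their axial bonds point in opposite directions.
With opposite-parity carbons, two substituents on the same face are one axial and one equatorial; opposite faces give both axial or both equatorial.
Here the groups are axial/equatorial → same face → cis.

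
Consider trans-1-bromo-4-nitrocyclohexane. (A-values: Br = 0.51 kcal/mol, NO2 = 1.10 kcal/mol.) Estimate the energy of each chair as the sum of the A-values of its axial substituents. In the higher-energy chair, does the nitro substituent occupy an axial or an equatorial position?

C1 and C4 have opposite parity, so for the trans isomer the two substituents are e,e in one chair and a,a in the other.
Chair I (bromo axial, nitro axial): E = 1.61 kcal/mol.
Chair II (bromo equatorial, nitro equatorial): E = 0.00 kcal/mol.
Chair I is the less stable (higher-energy) conformer, and in that chair the nitro group is axial.

axial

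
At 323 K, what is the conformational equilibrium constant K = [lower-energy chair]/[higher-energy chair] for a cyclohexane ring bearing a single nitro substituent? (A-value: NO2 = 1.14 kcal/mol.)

One chair has the nitro group axial (E = 1.14 kcal/mol) and the other has it equatorial (E = 0).
ΔG = 1.14 kcal/mol between the two chairs.
K = exp(ΔG/RT) with R = 1.987×10⁻³ kcal mol⁻¹ K⁻¹ and T = 323 K gives K ≈ 5.91.

K ≈ 5.91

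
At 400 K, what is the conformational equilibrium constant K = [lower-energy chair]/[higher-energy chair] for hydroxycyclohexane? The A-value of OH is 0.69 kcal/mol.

One chair has the hydroxyl group axial (E = 0.69 kcal/mol) and the other has it equatorial (E = 0).
ΔG = 0.69 kcal/mol between the two chairs.
K = exp(ΔG/RT) with R = 1.987×10⁻³ kcal mol⁻¹ K⁻¹ and T = 400 K gives K ≈ 2.38.

K ≈ 2.38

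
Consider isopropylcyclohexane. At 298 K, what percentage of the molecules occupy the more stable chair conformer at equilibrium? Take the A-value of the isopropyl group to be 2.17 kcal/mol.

97.5%

One chair has the isopropyl group axial (E = 2.17 kcal/mol) and the other has it equatorial (E = 0).
ΔG = 2.17 kcal/mol between the two chairs.
K = exp(ΔG/RT) with R = 1.987×10⁻³ kcal mol⁻¹ K⁻¹ and T = 298 K gives K ≈ 39.
Fraction in the lower-energy chair = K/(K+1) = 97.5%.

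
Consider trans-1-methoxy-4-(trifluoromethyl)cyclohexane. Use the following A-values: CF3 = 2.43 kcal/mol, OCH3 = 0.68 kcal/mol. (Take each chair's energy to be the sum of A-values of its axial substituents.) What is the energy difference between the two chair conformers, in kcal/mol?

C1 and C4 have opposite parity, so for the trans isomer the two substituents are e,e in one chair and a,a in the other.
Chair I (trifluoromethyl axial, methoxy axial): E = 3.11 kcal/mol.
Chair II (trifluoromethyl equatorial, methoxy equatorial): E = 0.00 kcal/mol.
ΔE = 3.11 − 0.00 = 3.11 kcal/mol; chair II is more stable.

3.11 kcal/mol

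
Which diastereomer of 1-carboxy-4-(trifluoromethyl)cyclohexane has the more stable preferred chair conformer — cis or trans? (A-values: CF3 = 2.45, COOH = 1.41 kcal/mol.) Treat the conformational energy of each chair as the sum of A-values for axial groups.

At 1,4 positions (parity opposite): cis → (a,e or e,a); trans → (e,e or a,a).
Best chair for cis: E = 1.41 kcal/mol; best chair for trans: E = 0.00 kcal/mol.
The trans isomer is lower by 1.41 kcal/mol.

trans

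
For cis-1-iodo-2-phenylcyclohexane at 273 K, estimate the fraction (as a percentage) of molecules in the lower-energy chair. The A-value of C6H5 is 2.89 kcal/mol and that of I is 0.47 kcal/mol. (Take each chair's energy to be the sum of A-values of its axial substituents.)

98.9%

C1 and C2 have opposite parity, so for the cis isomer the two substituents are one axial and one equatorial in each chair.
Chair I (phenyl axial, iodo equatorial): E = 2.89 kcal/mol; chair II (phenyl equatorial, iodo axial): E = 0.47 kcal/mol.
ΔG = 2.42 kcal/mol between the two chairs.
K = exp(ΔG/RT) with R = 1.987×10⁻³ kcal mol⁻¹ K⁻¹ and T = 273 K gives K ≈ 86.6.
Fraction in the lower-energy chair = K/(K+1) = 98.9%.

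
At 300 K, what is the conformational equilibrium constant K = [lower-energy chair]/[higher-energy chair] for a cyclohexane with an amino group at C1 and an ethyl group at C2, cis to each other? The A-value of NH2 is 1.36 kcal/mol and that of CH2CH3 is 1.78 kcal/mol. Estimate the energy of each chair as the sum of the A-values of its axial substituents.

K ≈ 2.02

C1 and C2 have opposite parity, so for the cis isomer the two substituents are one axial and one equatorial in each chair.
Chair I (amino axial, ethyl equatorial): E = 1.36 kcal/mol; chair II (amino equatorial, ethyl axial): E = 1.78 kcal/mol.
ΔG = 0.42 kcal/mol between the two chairs.
K = exp(ΔG/RT) with R = 1.987×10⁻³ kcal mol⁻¹ K⁻¹ and T = 300 K gives K ≈ 2.02.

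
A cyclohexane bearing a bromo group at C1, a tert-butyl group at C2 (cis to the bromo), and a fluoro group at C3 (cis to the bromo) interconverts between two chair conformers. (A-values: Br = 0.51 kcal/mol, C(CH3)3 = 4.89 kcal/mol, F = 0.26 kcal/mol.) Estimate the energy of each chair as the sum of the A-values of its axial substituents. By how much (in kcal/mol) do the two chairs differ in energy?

Chair I (bromo axial, tert-butyl equatorial, fluoro axial): E = 0.77 kcal/mol.
Chair II (bromo equatorial, tert-butyl axial, fluoro equatorial): E = 4.89 kcal/mol.
ΔE = 4.89 − 0.77 = 4.12 kcal/mol; chair I is more stable.

4.12 kcal/mol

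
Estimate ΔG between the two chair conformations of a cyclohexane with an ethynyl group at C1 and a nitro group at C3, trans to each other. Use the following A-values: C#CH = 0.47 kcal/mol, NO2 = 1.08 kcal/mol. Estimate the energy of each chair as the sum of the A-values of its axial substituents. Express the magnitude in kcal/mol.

0.61 kcal/mol

C1 and C3 have the same parity, so for the trans isomer the two substituents are one axial and one equatorial in each chair.
Chair I (ethynyl axial, nitro equatorial): E = 0.47 kcal/mol.
Chair II (ethynyl equatorial, nitro axial): E = 1.08 kcal/mol.
ΔE = 1.08 − 0.47 = 0.61 kcal/mol; chair I is more stable.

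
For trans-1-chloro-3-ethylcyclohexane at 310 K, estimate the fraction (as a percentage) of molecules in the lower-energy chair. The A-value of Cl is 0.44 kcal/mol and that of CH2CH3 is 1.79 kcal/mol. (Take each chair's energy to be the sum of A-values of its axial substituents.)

C1 and C3 have the same parity, so for the trans isomer the two substituents are one axial and one equatorial in each chair.
Chair I (chloro axial, ethyl equatorial): E = 0.44 kcal/mol; chair II (chloro equatorial, ethyl axial): E = 1.79 kcal/mol.
ΔG = 1.35 kcal/mol between the two chairs.
K = exp(ΔG/RT) with R = 1.987×10⁻³ kcal mol⁻¹ K⁻¹ and T = 310 K gives K ≈ 8.95.
Fraction in the lower-energy chair = K/(K+1) = 89.9%.

89.9%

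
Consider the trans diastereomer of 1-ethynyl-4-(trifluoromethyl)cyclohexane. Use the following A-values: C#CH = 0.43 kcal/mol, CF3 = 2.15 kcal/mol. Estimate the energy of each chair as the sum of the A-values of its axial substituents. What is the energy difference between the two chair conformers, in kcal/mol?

2.58 kcal/mol

C1 and C4 have opposite parity, so for the trans isomer the two substituents are e,e in one chair and a,a in the other.
Chair I (ethynyl axial, trifluoromethyl axial): E = 2.58 kcal/mol.
Chair II (ethynyl equatorial, trifluoromethyl equatorial): E = 0.00 kcal/mol.
ΔE = 2.58 − 0.00 = 2.58 kcal/mol; chair II is more stable.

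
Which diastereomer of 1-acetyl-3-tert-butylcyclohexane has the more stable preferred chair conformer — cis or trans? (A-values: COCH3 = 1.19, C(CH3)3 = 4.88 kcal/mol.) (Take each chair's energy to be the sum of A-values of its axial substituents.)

At 1,3 positions (parity same): cis → (e,e or a,a); trans → (a,e or e,a).
Best chair for cis: E = 0.00 kcal/mol; best chair for trans: E = 1.19 kcal/mol.
The cis isomer is lower by 1.19 kcal/mol.

cis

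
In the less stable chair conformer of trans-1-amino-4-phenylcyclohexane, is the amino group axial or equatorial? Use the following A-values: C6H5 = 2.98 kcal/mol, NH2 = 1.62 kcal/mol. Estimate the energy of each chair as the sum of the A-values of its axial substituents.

axial

C1 and C4 have opposite parity, so for the trans isomer the two substituents are e,e in one chair and a,a in the other.
Chair I (phenyl axial, amino axial): E = 4.60 kcal/mol.
Chair II (phenyl equatorial, amino equatorial): E = 0.00 kcal/mol.
Chair I is the less stable (higher-energy) conformer, and in that chair the amino group is axial.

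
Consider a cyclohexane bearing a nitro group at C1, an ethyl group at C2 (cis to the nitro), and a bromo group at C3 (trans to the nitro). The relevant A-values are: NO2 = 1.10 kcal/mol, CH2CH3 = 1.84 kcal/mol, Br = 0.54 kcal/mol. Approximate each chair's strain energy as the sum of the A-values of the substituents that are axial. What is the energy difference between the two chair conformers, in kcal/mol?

Chair I (nitro axial, ethyl equatorial, bromo equatorial): E = 1.10 kcal/mol.
Chair II (nitro equatorial, ethyl axial, bromo axial): E = 2.38 kcal/mol.
ΔE = 2.38 − 1.10 = 1.28 kcal/mol; chair I is more stable.

1.28 kcal/mol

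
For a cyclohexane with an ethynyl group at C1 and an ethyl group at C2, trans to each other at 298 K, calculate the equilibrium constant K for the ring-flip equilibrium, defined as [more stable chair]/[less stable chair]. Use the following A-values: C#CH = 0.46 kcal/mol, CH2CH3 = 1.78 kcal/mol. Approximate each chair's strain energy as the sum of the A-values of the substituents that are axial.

K ≈ 43.9

C1 and C2 have opposite parity, so for the trans isomer the two substituents are e,e in one chair and a,a in the other.
Chair I (ethynyl axial, ethyl axial): E = 2.24 kcal/mol; chair II (ethynyl equatorial, ethyl equatorial): E = 0.00 kcal/mol.
ΔG = 2.24 kcal/mol between the two chairs.
K = exp(ΔG/RT) with R = 1.987×10⁻³ kcal mol⁻¹ K⁻¹ and T = 298 K gives K ≈ 43.9.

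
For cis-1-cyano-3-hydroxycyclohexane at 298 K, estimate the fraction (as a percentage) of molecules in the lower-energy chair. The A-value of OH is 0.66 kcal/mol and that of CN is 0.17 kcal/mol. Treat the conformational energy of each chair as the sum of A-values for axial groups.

C1 and C3 have the same parity, so for the cis isomer the two substituents are e,e in one chair and a,a in the other.
Chair I (hydroxyl axial, cyano axial): E = 0.83 kcal/mol; chair II (hydroxyl equatorial, cyano equatorial): E = 0.00 kcal/mol.
ΔG = 0.83 kcal/mol between the two chairs.
K = exp(ΔG/RT) with R = 1.987×10⁻³ kcal mol⁻¹ K⁻¹ and T = 298 K gives K ≈ 4.06.
Fraction in the lower-energy chair = K/(K+1) = 80.2%.

80.2%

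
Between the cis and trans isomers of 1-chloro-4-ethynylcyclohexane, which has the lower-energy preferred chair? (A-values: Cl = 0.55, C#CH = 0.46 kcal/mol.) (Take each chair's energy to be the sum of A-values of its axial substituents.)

At 1,4 positions (parity opposite): cis → (a,e or e,a); trans → (e,e or a,a).
Best chair for cis: E = 0.46 kcal/mol; best chair for trans: E = 0.00 kcal/mol.
The trans isomer is lower by 0.46 kcal/mol.

trans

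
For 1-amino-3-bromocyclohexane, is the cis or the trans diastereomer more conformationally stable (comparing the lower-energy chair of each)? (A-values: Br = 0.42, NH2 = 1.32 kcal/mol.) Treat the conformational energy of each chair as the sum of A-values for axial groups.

cis

At 1,3 positions (parity same): cis → (e,e or a,a); trans → (a,e or e,a).
Best chair for cis: E = 0.00 kcal/mol; best chair for trans: E = 0.42 kcal/mol.
The cis isomer is lower by 0.42 kcal/mol.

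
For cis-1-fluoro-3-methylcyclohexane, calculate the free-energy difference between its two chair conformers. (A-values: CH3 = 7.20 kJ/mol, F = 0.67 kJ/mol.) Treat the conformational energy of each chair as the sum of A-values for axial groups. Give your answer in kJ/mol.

7.87 kJ/mol

C1 and C3 have the same parity, so for the cis isomer the two substituents are e,e in one chair and a,a in the other.
Chair I (methyl axial, fluoro axial): E = 7.87 kJ/mol.
Chair II (methyl equatorial, fluoro equatorial): E = 0.00 kJ/mol.
ΔE = 7.87 − 0.00 = 7.87 kJ/mol; chair II is more stable.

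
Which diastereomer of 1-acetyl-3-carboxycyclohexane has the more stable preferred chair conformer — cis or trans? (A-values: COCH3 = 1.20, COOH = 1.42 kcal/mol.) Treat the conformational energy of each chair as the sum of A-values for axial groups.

cis

At 1,3 positions (parity same): cis → (e,e or a,a); trans → (a,e or e,a).
Best chair for cis: E = 0.00 kcal/mol; best chair for trans: E = 1.20 kcal/mol.
The cis isomer is lower by 1.20 kcal/mol.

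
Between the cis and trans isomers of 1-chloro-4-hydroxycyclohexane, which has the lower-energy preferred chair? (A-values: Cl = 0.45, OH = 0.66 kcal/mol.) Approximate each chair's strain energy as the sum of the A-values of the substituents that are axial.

At 1,4 positions (parity opposite): cis → (a,e or e,a); trans → (e,e or a,a).
Best chair for cis: E = 0.45 kcal/mol; best chair for trans: E = 0.00 kcal/mol.
The trans isomer is lower by 0.45 kcal/mol.

trans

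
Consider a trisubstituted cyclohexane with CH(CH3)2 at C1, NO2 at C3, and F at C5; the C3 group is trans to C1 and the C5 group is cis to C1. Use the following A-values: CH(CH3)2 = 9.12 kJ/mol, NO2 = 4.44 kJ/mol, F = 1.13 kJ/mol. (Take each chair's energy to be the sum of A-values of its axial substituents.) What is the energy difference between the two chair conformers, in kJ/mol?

Chair I (isopropyl axial, nitro equatorial, fluoro axial): E = 10.25 kJ/mol.
Chair II (isopropyl equatorial, nitro axial, fluoro equatorial): E = 4.44 kJ/mol.
ΔE = 10.25 − 4.44 = 5.81 kJ/mol; chair II is more stable.

5.81 kJ/mol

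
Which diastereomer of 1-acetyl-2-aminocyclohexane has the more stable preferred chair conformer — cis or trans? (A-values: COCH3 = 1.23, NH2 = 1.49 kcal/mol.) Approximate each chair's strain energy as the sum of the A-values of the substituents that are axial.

At 1,2 positions (parity opposite): cis → (a,e or e,a); trans → (e,e or a,a).
Best chair for cis: E = 1.23 kcal/mol; best chair for trans: E = 0.00 kcal/mol.
The trans isomer is lower by 1.23 kcal/mol.

trans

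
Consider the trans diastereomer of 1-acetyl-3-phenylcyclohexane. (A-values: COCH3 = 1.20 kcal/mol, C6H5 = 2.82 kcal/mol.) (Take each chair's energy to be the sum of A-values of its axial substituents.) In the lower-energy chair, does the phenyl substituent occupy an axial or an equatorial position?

equatorial

C1 and C3 have the same parity, so for the trans isomer the two substituents are one axial and one equatorial in each chair.
Chair I (acetyl axial, phenyl equatorial): E = 1.20 kcal/mol.
Chair II (acetyl equatorial, phenyl axial): E = 2.82 kcal/mol.
Chair I is the more stable (lower-energy) conformer, and in that chair the phenyl group is equatorial.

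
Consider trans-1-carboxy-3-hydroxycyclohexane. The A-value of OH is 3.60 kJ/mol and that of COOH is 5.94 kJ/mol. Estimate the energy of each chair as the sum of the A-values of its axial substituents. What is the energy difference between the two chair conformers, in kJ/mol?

2.34 kJ/mol

C1 and C3 have the same parity, so for the trans isomer the two substituents are one axial and one equatorial in each chair.
Chair I (hydroxyl axial, carboxyl equatorial): E = 3.60 kJ/mol.
Chair II (hydroxyl equatorial, carboxyl axial): E = 5.94 kJ/mol.
ΔE = 5.94 − 3.60 = 2.34 kJ/mol; chair I is more stable.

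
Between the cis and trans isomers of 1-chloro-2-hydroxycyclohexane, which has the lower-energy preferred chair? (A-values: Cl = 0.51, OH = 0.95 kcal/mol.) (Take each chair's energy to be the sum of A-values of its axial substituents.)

At 1,2 positions (parity opposite): cis → (a,e or e,a); trans → (e,e or a,a).
Best chair for cis: E = 0.51 kcal/mol; best chair for trans: E = 0.00 kcal/mol.
The trans isomer is lower by 0.51 kcal/mol.

trans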